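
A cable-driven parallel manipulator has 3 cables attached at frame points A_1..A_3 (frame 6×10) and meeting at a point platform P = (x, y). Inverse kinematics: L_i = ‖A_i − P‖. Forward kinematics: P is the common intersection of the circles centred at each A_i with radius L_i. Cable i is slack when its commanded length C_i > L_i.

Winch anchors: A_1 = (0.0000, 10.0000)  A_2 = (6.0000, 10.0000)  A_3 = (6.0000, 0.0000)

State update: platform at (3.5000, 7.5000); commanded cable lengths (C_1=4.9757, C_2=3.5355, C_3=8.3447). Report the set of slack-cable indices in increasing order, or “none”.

cable 1: √((-3.5000)²+(2.5000)²)=4.3012, C_1=4.9757: slack
cable 2: √((2.5000)²+(2.5000)²)=3.5355, C_2=3.5355: taut
cable 3: √((2.5000)²+(-7.5000)²)=7.9057, C_3=8.3447: slack

1, 3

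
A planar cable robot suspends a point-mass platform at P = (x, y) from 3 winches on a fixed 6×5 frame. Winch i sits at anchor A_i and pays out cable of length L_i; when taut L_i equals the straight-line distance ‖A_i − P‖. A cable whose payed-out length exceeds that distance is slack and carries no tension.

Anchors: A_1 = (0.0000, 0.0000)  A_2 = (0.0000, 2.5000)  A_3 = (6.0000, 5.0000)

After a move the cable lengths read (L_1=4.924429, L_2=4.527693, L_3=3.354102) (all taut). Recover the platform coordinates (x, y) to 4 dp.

(4.5000, 2.0000)

circle eqns → linear via eq_j − eq_1; set k_j = A_j·A_j − L_j²
k_1 = 0.0000+0.0000−24.2500 = -24.2500
0.0000·x − 5.0000·y = k_1−k_2 = -10.0000
-12.0000·x − 10.0000·y = k_1−k_3 = -74.0000
solve first two rows → x=4.5000, y=2.0000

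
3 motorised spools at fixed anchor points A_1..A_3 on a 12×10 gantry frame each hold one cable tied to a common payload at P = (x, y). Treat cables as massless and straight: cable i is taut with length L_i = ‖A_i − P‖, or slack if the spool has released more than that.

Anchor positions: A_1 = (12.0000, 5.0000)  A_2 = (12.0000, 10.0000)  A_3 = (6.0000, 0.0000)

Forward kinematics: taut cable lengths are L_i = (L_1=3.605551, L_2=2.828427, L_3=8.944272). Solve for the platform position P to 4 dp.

(10.0000, 8.0000)

each cable: (A_i−P)·(A_i−P) = L_i²; let k_i = ‖A_i‖²−L_i²
k_1 = 144.0000+25.0000−13.0000 = 156.0000
row 1: 0.0000x − 10.0000y = -80.0000  (k_2=236.0000)
row 2: 12.0000x + 10.0000y = 200.0000  (k_3=-44.0000)
Cramer on rows 1–2 → x = 10.0000, y = 8.0000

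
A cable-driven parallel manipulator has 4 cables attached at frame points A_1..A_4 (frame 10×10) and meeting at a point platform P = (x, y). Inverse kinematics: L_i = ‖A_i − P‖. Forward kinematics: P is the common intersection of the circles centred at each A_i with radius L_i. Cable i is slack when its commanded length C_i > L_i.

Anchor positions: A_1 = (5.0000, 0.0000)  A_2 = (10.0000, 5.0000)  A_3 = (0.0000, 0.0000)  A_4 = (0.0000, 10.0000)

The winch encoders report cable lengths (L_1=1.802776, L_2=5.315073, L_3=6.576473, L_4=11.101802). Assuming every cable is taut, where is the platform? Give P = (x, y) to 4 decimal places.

(6.5000, 1.0000)

circle eqns → linear via eq_j − eq_1; set c_j = A_j·A_j − L_j²
c_1 = 25.0000+0.0000−3.2500 = 21.7500
-10.0000·x − 10.0000·y = c_1−c_2 = -75.0000
10.0000·x + 0.0000·y = c_1−c_3 = 65.0000
10.0000·x − 20.0000·y = c_1−c_4 = 45.0000
solve first two rows → x=6.5000, y=1.0000
check cable 4: ‖A_4−P‖² = 123.2500 ≈ L_4² = 123.2500 ✓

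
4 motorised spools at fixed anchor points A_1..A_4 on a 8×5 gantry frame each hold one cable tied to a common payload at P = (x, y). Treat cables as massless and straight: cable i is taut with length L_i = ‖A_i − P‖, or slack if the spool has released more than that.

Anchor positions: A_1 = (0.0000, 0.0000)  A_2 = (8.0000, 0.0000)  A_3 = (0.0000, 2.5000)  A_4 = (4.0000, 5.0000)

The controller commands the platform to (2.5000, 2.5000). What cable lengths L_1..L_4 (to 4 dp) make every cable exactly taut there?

cable 1: Δx=-2.5000, Δy=-2.5000; L_1 = √(Δx²+Δy²) = 3.5355
cable 2: Δx=5.5000, Δy=-2.5000; L_2 = √(Δx²+Δy²) = 6.0415
cable 3: Δx=-2.5000, Δy=0.0000; L_3 = √(Δx²+Δy²) = 2.5000
cable 4: Δx=1.5000, Δy=2.5000; L_4 = √(Δx²+Δy²) = 2.9155

(3.5355, 6.0415, 2.5000, 2.9155)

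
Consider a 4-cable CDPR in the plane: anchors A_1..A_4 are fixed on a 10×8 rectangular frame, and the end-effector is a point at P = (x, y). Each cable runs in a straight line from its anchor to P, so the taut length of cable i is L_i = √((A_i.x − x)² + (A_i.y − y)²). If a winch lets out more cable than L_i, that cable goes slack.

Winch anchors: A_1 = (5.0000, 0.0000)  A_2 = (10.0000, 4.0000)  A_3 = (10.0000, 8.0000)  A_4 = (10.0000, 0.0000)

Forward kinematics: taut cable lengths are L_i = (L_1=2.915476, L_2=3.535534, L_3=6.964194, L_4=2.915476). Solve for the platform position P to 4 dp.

expand ‖A_i−P‖²=L_i² and subtract eq 1 (q_i ≔ ‖A_i‖²−L_i²)
q_1 = 25.0000+0.0000−8.5000 = 16.5000
eq1−eq2 → [-10.0000  -8.0000]·P = -87.0000
eq1−eq3 → [-10.0000  -16.0000]·P = -99.0000
eq1−eq4 → [-10.0000  0.0000]·P = -75.0000
2×2 solve → P = (7.5000, 1.5000)
check cable 4: ‖A_4−P‖² = 8.5000 ≈ L_4² = 8.5000 ✓

(7.5000, 1.5000)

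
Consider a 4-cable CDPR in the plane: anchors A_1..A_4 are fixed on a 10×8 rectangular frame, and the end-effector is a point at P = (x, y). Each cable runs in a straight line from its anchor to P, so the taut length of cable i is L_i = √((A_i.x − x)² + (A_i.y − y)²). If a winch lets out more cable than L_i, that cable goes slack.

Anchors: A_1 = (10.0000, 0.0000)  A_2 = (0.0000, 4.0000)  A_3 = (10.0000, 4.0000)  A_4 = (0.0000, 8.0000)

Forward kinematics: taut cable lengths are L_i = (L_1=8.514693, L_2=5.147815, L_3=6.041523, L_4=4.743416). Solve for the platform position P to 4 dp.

each cable: (A_i−P)·(A_i−P) = L_i²; let q_i = ‖A_i‖²−L_i²
q_1 = 100.0000+0.0000−72.5000 = 27.5000
row 1: 20.0000x − 8.0000y = 38.0000  (q_2=-10.5000)
row 2: 0.0000x − 8.0000y = -52.0000  (q_3=79.5000)
row 3: 20.0000x − 16.0000y = -14.0000  (q_4=41.5000)
Cramer on rows 1–2 → x = 4.5000, y = 6.5000
check cable 4: ‖A_4−P‖² = 22.5000 ≈ L_4² = 22.5000 ✓

(4.5000, 6.5000)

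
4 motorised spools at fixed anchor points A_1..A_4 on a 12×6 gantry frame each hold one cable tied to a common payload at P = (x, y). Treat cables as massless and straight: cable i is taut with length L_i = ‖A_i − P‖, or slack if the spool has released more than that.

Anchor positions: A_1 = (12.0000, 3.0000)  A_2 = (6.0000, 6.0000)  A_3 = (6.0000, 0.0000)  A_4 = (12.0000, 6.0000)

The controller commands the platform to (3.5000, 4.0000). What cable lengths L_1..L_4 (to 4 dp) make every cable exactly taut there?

L_1: Δ = A_1−P = (8.5000, -1.0000) → ‖Δ‖ = √73.2500 = 8.5586
L_2: Δ = A_2−P = (2.5000, 2.0000) → ‖Δ‖ = √10.2500 = 3.2016
L_3: Δ = A_3−P = (2.5000, -4.0000) → ‖Δ‖ = √22.2500 = 4.7170
L_4: Δ = A_4−P = (8.5000, 2.0000) → ‖Δ‖ = √76.2500 = 8.7321

(8.5586, 3.2016, 4.7170, 8.7321)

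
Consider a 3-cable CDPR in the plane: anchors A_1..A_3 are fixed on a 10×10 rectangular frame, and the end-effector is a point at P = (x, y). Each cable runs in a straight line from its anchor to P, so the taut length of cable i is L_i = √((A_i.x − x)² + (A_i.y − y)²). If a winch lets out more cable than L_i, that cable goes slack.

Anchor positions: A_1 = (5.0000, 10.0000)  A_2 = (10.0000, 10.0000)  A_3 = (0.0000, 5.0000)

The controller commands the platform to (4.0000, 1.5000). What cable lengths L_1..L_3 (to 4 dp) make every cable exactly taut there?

cable 1: Δx=1.0000, Δy=8.5000; L_1 = √(Δx²+Δy²) = 8.5586
cable 2: Δx=6.0000, Δy=8.5000; L_2 = √(Δx²+Δy²) = 10.4043
cable 3: Δx=-4.0000, Δy=3.5000; L_3 = √(Δx²+Δy²) = 5.3151

(8.5586, 10.4043, 5.3151)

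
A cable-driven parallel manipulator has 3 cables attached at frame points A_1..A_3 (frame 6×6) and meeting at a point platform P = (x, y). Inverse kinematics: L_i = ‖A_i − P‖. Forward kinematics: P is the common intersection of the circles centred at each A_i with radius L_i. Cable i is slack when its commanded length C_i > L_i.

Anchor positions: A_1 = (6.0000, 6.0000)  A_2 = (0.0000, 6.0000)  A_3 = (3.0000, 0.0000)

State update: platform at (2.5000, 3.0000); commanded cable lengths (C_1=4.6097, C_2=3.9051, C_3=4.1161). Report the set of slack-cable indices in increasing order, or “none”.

cable 1: L_1 = ‖A_1−P‖ = 4.6098;  C_1 = 4.6097 → taut
cable 2: L_2 = ‖A_2−P‖ = 3.9051;  C_2 = 3.9051 → taut
cable 3: L_3 = ‖A_3−P‖ = 3.0414;  C_3 = 4.1161 → slack

3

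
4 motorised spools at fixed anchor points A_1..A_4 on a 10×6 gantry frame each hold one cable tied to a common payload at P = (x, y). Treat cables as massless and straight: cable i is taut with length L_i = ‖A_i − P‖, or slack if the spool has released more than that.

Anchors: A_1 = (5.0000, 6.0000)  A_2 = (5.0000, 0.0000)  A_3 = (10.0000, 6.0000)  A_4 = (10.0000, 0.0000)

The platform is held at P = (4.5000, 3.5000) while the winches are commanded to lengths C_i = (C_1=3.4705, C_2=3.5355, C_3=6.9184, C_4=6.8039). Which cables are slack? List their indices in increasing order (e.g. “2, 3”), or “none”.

cable 1: L_1 = ‖A_1−P‖ = 2.5495;  C_1 = 3.4705 → slack
cable 2: L_2 = ‖A_2−P‖ = 3.5355;  C_2 = 3.5355 → taut
cable 3: L_3 = ‖A_3−P‖ = 6.0415;  C_3 = 6.9184 → slack
cable 4: L_4 = ‖A_4−P‖ = 6.5192;  C_4 = 6.8039 → slack

1, 3, 4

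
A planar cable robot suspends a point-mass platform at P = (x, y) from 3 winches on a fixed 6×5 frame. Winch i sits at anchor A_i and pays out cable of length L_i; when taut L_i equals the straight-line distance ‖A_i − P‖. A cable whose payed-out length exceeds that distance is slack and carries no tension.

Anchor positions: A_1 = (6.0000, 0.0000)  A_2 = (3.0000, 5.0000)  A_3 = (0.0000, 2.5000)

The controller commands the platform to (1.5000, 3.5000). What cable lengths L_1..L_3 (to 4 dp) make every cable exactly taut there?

L_1 = √((6.0000−1.5000)² + (0.0000−3.5000)²) = 5.7009
L_2 = √((3.0000−1.5000)² + (5.0000−3.5000)²) = 2.1213
L_3 = √((0.0000−1.5000)² + (2.5000−3.5000)²) = 1.8028

(5.7009, 2.1213, 1.8028)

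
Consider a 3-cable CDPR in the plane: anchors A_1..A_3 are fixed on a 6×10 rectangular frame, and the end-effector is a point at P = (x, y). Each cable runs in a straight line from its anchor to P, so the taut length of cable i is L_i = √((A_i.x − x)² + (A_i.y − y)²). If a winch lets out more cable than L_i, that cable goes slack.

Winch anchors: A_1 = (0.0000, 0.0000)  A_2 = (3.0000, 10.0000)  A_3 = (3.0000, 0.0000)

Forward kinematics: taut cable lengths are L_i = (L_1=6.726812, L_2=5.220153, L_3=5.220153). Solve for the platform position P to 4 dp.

(4.5000, 5.0000)

expand ‖A_i−P‖²=L_i² and subtract eq 1 (k_i ≔ ‖A_i‖²−L_i²)
k_1 = 0.0000+0.0000−45.2500 = -45.2500
eq1−eq2 → [-6.0000  -20.0000]·P = -127.0000
eq1−eq3 → [-6.0000  0.0000]·P = -27.0000
2×2 solve → P = (4.5000, 5.0000)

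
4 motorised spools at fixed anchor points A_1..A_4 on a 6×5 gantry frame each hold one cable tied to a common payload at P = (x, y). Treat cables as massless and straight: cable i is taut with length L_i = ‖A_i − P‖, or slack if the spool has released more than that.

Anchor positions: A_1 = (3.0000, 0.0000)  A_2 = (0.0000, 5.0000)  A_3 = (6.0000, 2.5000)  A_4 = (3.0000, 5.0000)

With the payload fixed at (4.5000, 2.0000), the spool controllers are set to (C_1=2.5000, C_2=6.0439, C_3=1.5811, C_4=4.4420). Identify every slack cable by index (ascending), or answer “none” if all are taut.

2, 4

cable 1: L_1 = ‖A_1−P‖ = 2.5000;  C_1 = 2.5000 → taut
cable 2: L_2 = ‖A_2−P‖ = 5.4083;  C_2 = 6.0439 → slack
cable 3: L_3 = ‖A_3−P‖ = 1.5811;  C_3 = 1.5811 → taut
cable 4: L_4 = ‖A_4−P‖ = 3.3541;  C_4 = 4.4420 → slack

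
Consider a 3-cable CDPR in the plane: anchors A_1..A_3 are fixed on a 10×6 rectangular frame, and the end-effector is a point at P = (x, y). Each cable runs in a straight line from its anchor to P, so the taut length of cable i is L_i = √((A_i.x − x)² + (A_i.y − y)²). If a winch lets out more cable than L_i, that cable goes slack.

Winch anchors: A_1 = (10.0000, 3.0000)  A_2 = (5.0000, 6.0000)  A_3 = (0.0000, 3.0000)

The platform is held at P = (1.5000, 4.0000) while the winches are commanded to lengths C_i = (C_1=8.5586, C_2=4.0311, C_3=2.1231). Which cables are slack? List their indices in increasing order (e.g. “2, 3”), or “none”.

cable 1: √((8.5000)²+(-1.0000)²)=8.5586, C_1=8.5586: taut
cable 2: √((3.5000)²+(2.0000)²)=4.0311, C_2=4.0311: taut
cable 3: √((-1.5000)²+(-1.0000)²)=1.8028, C_3=2.1231: slack

3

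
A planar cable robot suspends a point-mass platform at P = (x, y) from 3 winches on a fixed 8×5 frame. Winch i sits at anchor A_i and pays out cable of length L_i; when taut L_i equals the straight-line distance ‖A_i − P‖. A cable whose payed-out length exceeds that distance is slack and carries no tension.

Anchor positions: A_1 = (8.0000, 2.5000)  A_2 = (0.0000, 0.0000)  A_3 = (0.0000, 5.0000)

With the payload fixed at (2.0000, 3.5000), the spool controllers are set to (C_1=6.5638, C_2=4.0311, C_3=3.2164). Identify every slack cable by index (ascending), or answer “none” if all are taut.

1, 3

i=1: geometric 6.0828 vs commanded 6.5638 ⇒ slack
i=2: geometric 4.0311 vs commanded 4.0311 ⇒ taut
i=3: geometric 2.5000 vs commanded 3.2164 ⇒ slack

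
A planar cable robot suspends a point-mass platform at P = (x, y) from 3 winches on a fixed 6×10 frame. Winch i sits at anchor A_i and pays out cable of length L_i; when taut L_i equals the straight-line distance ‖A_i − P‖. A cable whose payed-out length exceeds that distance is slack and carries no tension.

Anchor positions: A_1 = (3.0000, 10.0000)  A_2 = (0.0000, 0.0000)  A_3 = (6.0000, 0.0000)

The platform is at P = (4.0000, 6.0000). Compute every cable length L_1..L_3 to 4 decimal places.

L_1: Δ = A_1−P = (-1.0000, 4.0000) → ‖Δ‖ = √17.0000 = 4.1231
L_2: Δ = A_2−P = (-4.0000, -6.0000) → ‖Δ‖ = √52.0000 = 7.2111
L_3: Δ = A_3−P = (2.0000, -6.0000) → ‖Δ‖ = √40.0000 = 6.3246

(4.1231, 7.2111, 6.3246)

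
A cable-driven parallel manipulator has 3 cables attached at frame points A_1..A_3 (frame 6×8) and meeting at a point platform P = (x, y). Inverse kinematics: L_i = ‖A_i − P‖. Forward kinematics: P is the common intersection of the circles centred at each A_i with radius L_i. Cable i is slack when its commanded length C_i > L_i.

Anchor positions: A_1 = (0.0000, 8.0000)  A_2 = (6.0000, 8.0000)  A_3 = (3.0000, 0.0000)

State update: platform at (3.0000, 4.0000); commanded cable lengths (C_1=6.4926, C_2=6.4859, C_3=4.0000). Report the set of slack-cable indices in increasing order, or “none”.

1, 2

cable 1: √((-3.0000)²+(4.0000)²)=5.0000, C_1=6.4926: slack
cable 2: √((3.0000)²+(4.0000)²)=5.0000, C_2=6.4859: slack
cable 3: √((0.0000)²+(-4.0000)²)=4.0000, C_3=4.0000: taut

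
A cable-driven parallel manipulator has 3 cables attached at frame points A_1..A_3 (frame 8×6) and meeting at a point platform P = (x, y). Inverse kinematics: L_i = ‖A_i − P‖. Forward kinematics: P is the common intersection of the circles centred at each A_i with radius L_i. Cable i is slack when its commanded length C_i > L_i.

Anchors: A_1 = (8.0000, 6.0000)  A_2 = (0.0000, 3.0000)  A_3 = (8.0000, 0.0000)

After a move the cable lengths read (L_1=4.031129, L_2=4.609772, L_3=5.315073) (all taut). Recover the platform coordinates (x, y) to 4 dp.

(4.5000, 4.0000)

expand ‖A_i−P‖²=L_i² and subtract eq 1 (c_i ≔ ‖A_i‖²−L_i²)
c_1 = 64.0000+36.0000−16.2500 = 83.7500
eq1−eq2 → [16.0000  6.0000]·P = 96.0000
eq1−eq3 → [0.0000  12.0000]·P = 48.0000
2×2 solve → P = (4.5000, 4.0000)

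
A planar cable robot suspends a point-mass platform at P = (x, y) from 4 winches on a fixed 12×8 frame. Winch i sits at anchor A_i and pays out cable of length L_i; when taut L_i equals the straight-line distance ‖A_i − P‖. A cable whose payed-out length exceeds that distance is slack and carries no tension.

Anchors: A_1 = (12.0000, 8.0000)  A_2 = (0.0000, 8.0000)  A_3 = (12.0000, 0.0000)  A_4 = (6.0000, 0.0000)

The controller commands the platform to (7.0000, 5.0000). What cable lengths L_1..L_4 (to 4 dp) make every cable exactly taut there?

L_1: Δ = A_1−P = (5.0000, 3.0000) → ‖Δ‖ = √34.0000 = 5.8310
L_2: Δ = A_2−P = (-7.0000, 3.0000) → ‖Δ‖ = √58.0000 = 7.6158
L_3: Δ = A_3−P = (5.0000, -5.0000) → ‖Δ‖ = √50.0000 = 7.0711
L_4: Δ = A_4−P = (-1.0000, -5.0000) → ‖Δ‖ = √26.0000 = 5.0990

(5.8310, 7.6158, 7.0711, 5.0990)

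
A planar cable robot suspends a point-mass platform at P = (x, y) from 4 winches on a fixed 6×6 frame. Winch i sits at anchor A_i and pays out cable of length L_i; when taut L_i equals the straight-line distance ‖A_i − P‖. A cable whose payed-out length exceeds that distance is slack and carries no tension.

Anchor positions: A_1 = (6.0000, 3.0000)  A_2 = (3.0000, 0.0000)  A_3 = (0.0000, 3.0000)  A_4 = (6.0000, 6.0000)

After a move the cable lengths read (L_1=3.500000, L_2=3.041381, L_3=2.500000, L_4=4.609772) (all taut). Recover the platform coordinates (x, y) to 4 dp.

circle eqns → linear via eq_j − eq_1; set q_j = A_j·A_j − L_j²
q_1 = 36.0000+9.0000−12.2500 = 32.7500
6.0000·x + 6.0000·y = q_1−q_2 = 33.0000
12.0000·x + 0.0000·y = q_1−q_3 = 30.0000
0.0000·x − 6.0000·y = q_1−q_4 = -18.0000
solve first two rows → x=2.5000, y=3.0000
check cable 4: ‖A_4−P‖² = 21.2500 ≈ L_4² = 21.2500 ✓

(2.5000, 3.0000)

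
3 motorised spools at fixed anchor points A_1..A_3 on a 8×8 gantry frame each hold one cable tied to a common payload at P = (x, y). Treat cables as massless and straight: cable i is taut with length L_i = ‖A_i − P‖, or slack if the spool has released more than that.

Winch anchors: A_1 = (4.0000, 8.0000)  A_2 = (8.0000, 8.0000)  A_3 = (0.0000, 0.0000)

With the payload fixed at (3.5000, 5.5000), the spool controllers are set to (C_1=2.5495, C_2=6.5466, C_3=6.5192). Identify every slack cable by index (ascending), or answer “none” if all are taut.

2

i=1: geometric 2.5495 vs commanded 2.5495 ⇒ taut
i=2: geometric 5.1478 vs commanded 6.5466 ⇒ slack
i=3: geometric 6.5192 vs commanded 6.5192 ⇒ taut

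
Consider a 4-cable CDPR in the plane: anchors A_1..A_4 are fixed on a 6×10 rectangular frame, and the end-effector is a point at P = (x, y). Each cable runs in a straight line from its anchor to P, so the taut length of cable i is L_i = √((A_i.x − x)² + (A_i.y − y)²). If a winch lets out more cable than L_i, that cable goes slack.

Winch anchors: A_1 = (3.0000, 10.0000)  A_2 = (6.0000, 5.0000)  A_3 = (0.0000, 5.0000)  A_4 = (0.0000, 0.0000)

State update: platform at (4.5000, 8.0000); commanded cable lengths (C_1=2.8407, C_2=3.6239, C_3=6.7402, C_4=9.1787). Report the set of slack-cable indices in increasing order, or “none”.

1, 2, 3

i=1: geometric 2.5000 vs commanded 2.8407 ⇒ slack
i=2: geometric 3.3541 vs commanded 3.6239 ⇒ slack
i=3: geometric 5.4083 vs commanded 6.7402 ⇒ slack
i=4: geometric 9.1788 vs commanded 9.1787 ⇒ taut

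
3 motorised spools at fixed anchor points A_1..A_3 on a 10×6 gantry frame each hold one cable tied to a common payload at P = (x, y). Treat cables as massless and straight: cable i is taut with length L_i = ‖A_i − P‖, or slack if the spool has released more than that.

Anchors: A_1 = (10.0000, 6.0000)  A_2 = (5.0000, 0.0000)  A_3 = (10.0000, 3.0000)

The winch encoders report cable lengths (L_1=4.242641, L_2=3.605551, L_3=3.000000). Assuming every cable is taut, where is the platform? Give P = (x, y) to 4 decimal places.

each cable: (A_i−P)·(A_i−P) = L_i²; let q_i = ‖A_i‖²−L_i²
q_1 = 100.0000+36.0000−18.0000 = 118.0000
row 1: 10.0000x + 12.0000y = 106.0000  (q_2=12.0000)
row 2: 0.0000x + 6.0000y = 18.0000  (q_3=100.0000)
Cramer on rows 1–2 → x = 7.0000, y = 3.0000

(7.0000, 3.0000)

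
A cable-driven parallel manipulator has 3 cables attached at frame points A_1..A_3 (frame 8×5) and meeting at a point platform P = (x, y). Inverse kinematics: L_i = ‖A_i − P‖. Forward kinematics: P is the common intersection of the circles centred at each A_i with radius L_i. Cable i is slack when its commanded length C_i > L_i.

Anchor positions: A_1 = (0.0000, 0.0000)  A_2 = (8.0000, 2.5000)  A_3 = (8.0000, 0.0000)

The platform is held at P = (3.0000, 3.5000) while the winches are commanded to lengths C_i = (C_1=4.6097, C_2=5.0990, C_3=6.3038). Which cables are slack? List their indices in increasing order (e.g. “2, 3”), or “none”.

3

cable 1: √((-3.0000)²+(-3.5000)²)=4.6098, C_1=4.6097: taut
cable 2: √((5.0000)²+(-1.0000)²)=5.0990, C_2=5.0990: taut
cable 3: √((5.0000)²+(-3.5000)²)=6.1033, C_3=6.3038: slack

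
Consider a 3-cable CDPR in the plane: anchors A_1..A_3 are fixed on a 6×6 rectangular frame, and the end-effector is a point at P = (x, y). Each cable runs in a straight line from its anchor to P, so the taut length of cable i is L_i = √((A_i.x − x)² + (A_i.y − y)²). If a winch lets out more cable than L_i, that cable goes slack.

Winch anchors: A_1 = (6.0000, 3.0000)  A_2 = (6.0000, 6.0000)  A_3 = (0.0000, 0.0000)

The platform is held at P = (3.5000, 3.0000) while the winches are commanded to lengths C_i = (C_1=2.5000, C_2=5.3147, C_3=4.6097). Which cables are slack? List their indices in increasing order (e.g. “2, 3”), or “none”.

i=1: geometric 2.5000 vs commanded 2.5000 ⇒ taut
i=2: geometric 3.9051 vs commanded 5.3147 ⇒ slack
i=3: geometric 4.6098 vs commanded 4.6097 ⇒ taut

2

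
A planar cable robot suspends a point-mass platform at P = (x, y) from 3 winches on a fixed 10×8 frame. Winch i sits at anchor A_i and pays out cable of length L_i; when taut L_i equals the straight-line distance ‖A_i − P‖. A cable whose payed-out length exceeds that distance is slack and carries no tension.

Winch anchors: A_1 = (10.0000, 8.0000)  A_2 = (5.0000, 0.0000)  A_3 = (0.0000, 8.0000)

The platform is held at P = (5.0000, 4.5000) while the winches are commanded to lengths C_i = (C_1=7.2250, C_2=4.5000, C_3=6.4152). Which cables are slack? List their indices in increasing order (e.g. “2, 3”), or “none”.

1, 3

cable 1: L_1 = ‖A_1−P‖ = 6.1033;  C_1 = 7.2250 → slack
cable 2: L_2 = ‖A_2−P‖ = 4.5000;  C_2 = 4.5000 → taut
cable 3: L_3 = ‖A_3−P‖ = 6.1033;  C_3 = 6.4152 → slack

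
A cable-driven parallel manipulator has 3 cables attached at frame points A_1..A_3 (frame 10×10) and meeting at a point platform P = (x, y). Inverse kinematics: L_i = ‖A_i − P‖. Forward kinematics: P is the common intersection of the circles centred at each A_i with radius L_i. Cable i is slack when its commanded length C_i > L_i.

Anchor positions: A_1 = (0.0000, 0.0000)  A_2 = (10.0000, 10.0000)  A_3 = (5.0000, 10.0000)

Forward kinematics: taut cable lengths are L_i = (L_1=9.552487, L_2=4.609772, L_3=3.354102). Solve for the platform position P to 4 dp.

(6.5000, 7.0000)

circle eqns → linear via eq_j − eq_1; set q_j = A_j·A_j − L_j²
q_1 = 0.0000+0.0000−91.2500 = -91.2500
-20.0000·x − 20.0000·y = q_1−q_2 = -270.0000
-10.0000·x − 20.0000·y = q_1−q_3 = -205.0000
solve first two rows → x=6.5000, y=7.0000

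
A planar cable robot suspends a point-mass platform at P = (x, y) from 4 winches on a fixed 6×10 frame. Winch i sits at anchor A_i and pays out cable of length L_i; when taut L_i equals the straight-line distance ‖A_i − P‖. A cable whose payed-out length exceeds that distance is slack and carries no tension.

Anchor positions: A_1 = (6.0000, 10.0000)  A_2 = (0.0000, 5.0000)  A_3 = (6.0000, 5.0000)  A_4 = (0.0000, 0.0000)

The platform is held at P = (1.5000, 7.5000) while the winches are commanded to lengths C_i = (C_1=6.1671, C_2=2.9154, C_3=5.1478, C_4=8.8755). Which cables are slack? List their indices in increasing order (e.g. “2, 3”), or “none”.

i=1: geometric 5.1478 vs commanded 6.1671 ⇒ slack
i=2: geometric 2.9155 vs commanded 2.9154 ⇒ taut
i=3: geometric 5.1478 vs commanded 5.1478 ⇒ taut
i=4: geometric 7.6485 vs commanded 8.8755 ⇒ slack

1, 4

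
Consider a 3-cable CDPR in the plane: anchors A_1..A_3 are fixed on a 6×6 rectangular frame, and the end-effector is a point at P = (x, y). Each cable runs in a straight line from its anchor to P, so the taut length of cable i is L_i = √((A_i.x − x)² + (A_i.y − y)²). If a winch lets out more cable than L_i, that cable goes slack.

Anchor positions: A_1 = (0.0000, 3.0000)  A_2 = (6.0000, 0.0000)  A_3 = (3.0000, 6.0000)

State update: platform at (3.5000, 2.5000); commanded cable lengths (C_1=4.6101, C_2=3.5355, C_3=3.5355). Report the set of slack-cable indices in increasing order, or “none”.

cable 1: L_1 = ‖A_1−P‖ = 3.5355;  C_1 = 4.6101 → slack
cable 2: L_2 = ‖A_2−P‖ = 3.5355;  C_2 = 3.5355 → taut
cable 3: L_3 = ‖A_3−P‖ = 3.5355;  C_3 = 3.5355 → taut

1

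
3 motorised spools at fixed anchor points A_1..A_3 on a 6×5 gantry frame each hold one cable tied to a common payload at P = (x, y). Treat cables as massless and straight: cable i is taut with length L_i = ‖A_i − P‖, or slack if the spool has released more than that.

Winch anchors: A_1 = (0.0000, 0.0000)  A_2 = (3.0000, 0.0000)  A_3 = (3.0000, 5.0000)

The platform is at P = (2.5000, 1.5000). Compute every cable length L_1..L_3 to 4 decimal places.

L_1: Δ = A_1−P = (-2.5000, -1.5000) → ‖Δ‖ = √8.5000 = 2.9155
L_2: Δ = A_2−P = (0.5000, -1.5000) → ‖Δ‖ = √2.5000 = 1.5811
L_3: Δ = A_3−P = (0.5000, 3.5000) → ‖Δ‖ = √12.5000 = 3.5355

(2.9155, 1.5811, 3.5355)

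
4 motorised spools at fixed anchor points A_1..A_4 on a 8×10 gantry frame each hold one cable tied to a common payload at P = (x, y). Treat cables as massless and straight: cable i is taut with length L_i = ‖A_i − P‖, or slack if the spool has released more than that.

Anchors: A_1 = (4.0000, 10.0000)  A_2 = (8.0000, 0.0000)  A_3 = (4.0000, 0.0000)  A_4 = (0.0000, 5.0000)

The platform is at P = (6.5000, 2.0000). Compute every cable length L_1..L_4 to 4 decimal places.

L_1: Δ = A_1−P = (-2.5000, 8.0000) → ‖Δ‖ = √70.2500 = 8.3815
L_2: Δ = A_2−P = (1.5000, -2.0000) → ‖Δ‖ = √6.2500 = 2.5000
L_3: Δ = A_3−P = (-2.5000, -2.0000) → ‖Δ‖ = √10.2500 = 3.2016
L_4: Δ = A_4−P = (-6.5000, 3.0000) → ‖Δ‖ = √51.2500 = 7.1589

(8.3815, 2.5000, 3.2016, 7.1589)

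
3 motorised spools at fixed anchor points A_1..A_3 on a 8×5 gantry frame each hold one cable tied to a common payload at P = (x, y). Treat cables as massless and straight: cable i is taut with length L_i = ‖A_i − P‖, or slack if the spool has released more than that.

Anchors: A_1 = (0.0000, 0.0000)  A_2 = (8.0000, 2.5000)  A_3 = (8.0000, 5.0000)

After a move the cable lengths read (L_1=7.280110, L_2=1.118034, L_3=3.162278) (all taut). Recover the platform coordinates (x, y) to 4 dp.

each cable: (A_i−P)·(A_i−P) = L_i²; let q_i = ‖A_i‖²−L_i²
q_1 = 0.0000+0.0000−53.0000 = -53.0000
row 1: -16.0000x − 5.0000y = -122.0000  (q_2=69.0000)
row 2: -16.0000x − 10.0000y = -132.0000  (q_3=79.0000)
Cramer on rows 1–2 → x = 7.0000, y = 2.0000

(7.0000, 2.0000)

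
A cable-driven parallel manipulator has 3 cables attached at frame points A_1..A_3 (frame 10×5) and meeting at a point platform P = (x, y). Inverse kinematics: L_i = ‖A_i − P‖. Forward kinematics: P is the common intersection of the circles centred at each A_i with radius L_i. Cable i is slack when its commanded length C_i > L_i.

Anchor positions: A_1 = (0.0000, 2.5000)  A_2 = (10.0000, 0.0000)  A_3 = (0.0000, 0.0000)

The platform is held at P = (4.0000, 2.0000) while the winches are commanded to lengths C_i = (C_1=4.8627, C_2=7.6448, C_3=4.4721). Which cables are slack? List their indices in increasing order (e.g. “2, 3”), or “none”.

1, 2

cable 1: √((-4.0000)²+(0.5000)²)=4.0311, C_1=4.8627: slack
cable 2: √((6.0000)²+(-2.0000)²)=6.3246, C_2=7.6448: slack
cable 3: √((-4.0000)²+(-2.0000)²)=4.4721, C_3=4.4721: taut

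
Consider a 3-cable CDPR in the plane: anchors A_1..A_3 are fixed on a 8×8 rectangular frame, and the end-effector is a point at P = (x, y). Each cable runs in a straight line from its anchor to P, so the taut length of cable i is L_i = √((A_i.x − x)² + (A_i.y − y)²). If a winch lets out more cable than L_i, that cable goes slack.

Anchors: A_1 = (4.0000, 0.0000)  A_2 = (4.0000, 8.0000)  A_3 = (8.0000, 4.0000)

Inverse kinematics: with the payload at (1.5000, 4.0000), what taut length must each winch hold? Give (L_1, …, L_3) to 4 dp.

cable 1: Δx=2.5000, Δy=-4.0000; L_1 = √(Δx²+Δy²) = 4.7170
cable 2: Δx=2.5000, Δy=4.0000; L_2 = √(Δx²+Δy²) = 4.7170
cable 3: Δx=6.5000, Δy=0.0000; L_3 = √(Δx²+Δy²) = 6.5000

(4.7170, 4.7170, 6.5000)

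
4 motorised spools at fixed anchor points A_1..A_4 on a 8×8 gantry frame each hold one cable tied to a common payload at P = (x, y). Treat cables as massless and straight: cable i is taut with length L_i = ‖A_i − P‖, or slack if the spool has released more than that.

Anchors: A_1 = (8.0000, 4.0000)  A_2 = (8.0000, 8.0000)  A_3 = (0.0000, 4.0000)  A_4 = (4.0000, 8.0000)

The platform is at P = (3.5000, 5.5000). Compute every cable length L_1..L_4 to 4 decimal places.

L_1 = √((8.0000−3.5000)² + (4.0000−5.5000)²) = 4.7434
L_2 = √((8.0000−3.5000)² + (8.0000−5.5000)²) = 5.1478
L_3 = √((0.0000−3.5000)² + (4.0000−5.5000)²) = 3.8079
L_4 = √((4.0000−3.5000)² + (8.0000−5.5000)²) = 2.5495

(4.7434, 5.1478, 3.8079, 2.5495)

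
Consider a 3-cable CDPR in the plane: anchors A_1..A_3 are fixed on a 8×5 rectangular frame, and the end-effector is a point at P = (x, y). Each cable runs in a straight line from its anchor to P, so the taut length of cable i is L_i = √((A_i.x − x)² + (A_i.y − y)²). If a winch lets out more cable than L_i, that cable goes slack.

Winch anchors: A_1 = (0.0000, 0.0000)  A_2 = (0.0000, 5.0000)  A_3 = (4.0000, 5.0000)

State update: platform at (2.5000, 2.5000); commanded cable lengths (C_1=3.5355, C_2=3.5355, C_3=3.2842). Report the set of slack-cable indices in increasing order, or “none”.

3

i=1: geometric 3.5355 vs commanded 3.5355 ⇒ taut
i=2: geometric 3.5355 vs commanded 3.5355 ⇒ taut
i=3: geometric 2.9155 vs commanded 3.2842 ⇒ slack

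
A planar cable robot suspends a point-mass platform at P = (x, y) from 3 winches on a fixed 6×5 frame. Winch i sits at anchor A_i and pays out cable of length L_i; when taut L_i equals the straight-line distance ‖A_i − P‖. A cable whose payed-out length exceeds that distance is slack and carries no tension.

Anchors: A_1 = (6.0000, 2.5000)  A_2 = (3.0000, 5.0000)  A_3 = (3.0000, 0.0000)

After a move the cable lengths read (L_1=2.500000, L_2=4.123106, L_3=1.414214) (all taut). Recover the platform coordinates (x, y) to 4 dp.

(4.0000, 1.0000)

circle eqns → linear via eq_j − eq_1; set c_j = A_j·A_j − L_j²
c_1 = 36.0000+6.2500−6.2500 = 36.0000
6.0000·x − 5.0000·y = c_1−c_2 = 19.0000
6.0000·x + 5.0000·y = c_1−c_3 = 29.0000
solve first two rows → x=4.0000, y=1.0000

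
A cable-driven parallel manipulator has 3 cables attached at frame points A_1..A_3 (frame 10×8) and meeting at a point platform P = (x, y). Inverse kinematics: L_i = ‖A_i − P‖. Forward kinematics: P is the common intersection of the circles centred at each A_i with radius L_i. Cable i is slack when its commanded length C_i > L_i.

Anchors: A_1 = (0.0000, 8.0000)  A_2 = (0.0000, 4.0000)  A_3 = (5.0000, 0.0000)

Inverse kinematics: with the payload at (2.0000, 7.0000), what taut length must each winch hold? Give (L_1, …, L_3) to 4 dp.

(2.2361, 3.6056, 7.6158)

L_1 = √((0.0000−2.0000)² + (8.0000−7.0000)²) = 2.2361
L_2 = √((0.0000−2.0000)² + (4.0000−7.0000)²) = 3.6056
L_3 = √((5.0000−2.0000)² + (0.0000−7.0000)²) = 7.6158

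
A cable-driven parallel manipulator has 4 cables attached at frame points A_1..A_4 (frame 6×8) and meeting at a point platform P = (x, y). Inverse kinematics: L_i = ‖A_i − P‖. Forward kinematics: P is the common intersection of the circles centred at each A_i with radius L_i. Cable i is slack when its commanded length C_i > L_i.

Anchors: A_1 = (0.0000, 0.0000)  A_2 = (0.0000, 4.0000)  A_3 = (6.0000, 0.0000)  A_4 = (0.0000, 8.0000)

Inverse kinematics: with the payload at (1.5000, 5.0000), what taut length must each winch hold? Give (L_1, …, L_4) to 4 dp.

cable 1: Δx=-1.5000, Δy=-5.0000; L_1 = √(Δx²+Δy²) = 5.2202
cable 2: Δx=-1.5000, Δy=-1.0000; L_2 = √(Δx²+Δy²) = 1.8028
cable 3: Δx=4.5000, Δy=-5.0000; L_3 = √(Δx²+Δy²) = 6.7268
cable 4: Δx=-1.5000, Δy=3.0000; L_4 = √(Δx²+Δy²) = 3.3541

(5.2202, 1.8028, 6.7268, 3.3541)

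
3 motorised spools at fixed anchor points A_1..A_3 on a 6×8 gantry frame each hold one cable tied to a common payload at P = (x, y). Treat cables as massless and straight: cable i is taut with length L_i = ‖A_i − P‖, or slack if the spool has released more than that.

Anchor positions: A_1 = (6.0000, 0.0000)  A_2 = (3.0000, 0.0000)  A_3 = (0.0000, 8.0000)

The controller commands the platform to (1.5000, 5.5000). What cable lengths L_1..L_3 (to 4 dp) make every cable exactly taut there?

(7.1063, 5.7009, 2.9155)

L_1 = √((6.0000−1.5000)² + (0.0000−5.5000)²) = 7.1063
L_2 = √((3.0000−1.5000)² + (0.0000−5.5000)²) = 5.7009
L_3 = √((0.0000−1.5000)² + (8.0000−5.5000)²) = 2.9155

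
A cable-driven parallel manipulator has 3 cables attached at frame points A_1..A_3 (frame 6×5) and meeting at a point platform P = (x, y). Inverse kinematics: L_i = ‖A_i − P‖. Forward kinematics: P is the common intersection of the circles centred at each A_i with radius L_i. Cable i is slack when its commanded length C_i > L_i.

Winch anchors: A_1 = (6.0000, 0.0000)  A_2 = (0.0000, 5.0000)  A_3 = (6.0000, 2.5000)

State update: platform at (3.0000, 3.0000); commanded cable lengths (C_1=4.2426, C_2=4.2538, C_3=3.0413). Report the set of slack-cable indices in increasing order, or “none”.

2

i=1: geometric 4.2426 vs commanded 4.2426 ⇒ taut
i=2: geometric 3.6056 vs commanded 4.2538 ⇒ slack
i=3: geometric 3.0414 vs commanded 3.0413 ⇒ taut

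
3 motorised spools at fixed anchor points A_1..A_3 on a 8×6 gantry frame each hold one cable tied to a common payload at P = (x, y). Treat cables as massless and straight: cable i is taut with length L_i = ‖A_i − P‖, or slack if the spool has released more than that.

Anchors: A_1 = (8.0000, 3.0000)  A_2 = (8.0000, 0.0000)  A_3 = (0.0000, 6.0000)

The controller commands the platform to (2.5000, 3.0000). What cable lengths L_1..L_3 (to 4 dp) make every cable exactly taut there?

cable 1: Δx=5.5000, Δy=0.0000; L_1 = √(Δx²+Δy²) = 5.5000
cable 2: Δx=5.5000, Δy=-3.0000; L_2 = √(Δx²+Δy²) = 6.2650
cable 3: Δx=-2.5000, Δy=3.0000; L_3 = √(Δx²+Δy²) = 3.9051

(5.5000, 6.2650, 3.9051)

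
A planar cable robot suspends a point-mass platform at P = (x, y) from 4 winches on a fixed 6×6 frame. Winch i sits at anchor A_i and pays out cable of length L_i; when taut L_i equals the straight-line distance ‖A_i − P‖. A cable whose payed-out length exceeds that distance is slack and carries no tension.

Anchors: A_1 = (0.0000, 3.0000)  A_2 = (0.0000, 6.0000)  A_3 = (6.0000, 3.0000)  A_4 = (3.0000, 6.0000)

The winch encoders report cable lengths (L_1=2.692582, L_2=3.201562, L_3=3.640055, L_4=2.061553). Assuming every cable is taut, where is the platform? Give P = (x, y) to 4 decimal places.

(2.5000, 4.0000)

each cable: (A_i−P)·(A_i−P) = L_i²; let k_i = ‖A_i‖²−L_i²
k_1 = 0.0000+9.0000−7.2500 = 1.7500
row 1: 0.0000x − 6.0000y = -24.0000  (k_2=25.7500)
row 2: -12.0000x + 0.0000y = -30.0000  (k_3=31.7500)
row 3: -6.0000x − 6.0000y = -39.0000  (k_4=40.7500)
Cramer on rows 1–2 → x = 2.5000, y = 4.0000
check cable 4: ‖A_4−P‖² = 4.2500 ≈ L_4² = 4.2500 ✓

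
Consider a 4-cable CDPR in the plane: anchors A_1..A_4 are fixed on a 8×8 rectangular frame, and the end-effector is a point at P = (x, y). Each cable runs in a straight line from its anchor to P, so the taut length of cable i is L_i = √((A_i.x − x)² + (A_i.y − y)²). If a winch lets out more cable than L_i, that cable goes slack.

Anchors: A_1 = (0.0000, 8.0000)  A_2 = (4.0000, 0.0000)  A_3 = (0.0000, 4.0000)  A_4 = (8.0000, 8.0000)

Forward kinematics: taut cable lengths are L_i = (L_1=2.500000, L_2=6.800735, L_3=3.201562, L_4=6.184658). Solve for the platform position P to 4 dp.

(2.0000, 6.5000)

circle eqns → linear via eq_j − eq_1; set q_j = A_j·A_j − L_j²
q_1 = 0.0000+64.0000−6.2500 = 57.7500
-8.0000·x + 16.0000·y = q_1−q_2 = 88.0000
0.0000·x + 8.0000·y = q_1−q_3 = 52.0000
-16.0000·x + 0.0000·y = q_1−q_4 = -32.0000
solve first two rows → x=2.0000, y=6.5000
check cable 4: ‖A_4−P‖² = 38.2500 ≈ L_4² = 38.2500 ✓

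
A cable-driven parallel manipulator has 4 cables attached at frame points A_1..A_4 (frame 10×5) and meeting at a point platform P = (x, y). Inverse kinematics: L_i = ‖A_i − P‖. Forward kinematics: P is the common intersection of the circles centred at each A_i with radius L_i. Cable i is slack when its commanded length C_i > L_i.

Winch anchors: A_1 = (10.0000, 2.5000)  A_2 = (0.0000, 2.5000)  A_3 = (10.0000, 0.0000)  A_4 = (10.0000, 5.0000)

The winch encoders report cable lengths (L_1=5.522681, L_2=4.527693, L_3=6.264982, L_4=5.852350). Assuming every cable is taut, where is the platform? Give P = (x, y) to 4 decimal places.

circle eqns → linear via eq_j − eq_1; set k_j = A_j·A_j − L_j²
k_1 = 100.0000+6.2500−30.5000 = 75.7500
20.0000·x + 0.0000·y = k_1−k_2 = 90.0000
0.0000·x + 5.0000·y = k_1−k_3 = 15.0000
0.0000·x − 5.0000·y = k_1−k_4 = -15.0000
solve first two rows → x=4.5000, y=3.0000
check cable 4: ‖A_4−P‖² = 34.2500 ≈ L_4² = 34.2500 ✓

(4.5000, 3.0000)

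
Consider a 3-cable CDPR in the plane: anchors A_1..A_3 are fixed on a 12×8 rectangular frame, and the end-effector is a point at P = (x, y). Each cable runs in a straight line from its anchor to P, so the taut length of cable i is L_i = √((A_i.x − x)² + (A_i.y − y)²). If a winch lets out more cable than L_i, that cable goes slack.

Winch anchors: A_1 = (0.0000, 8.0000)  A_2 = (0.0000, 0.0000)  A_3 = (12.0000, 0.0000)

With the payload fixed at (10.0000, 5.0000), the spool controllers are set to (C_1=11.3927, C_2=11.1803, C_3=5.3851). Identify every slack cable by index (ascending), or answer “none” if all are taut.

cable 1: √((-10.0000)²+(3.0000)²)=10.4403, C_1=11.3927: slack
cable 2: √((-10.0000)²+(-5.0000)²)=11.1803, C_2=11.1803: taut
cable 3: √((2.0000)²+(-5.0000)²)=5.3852, C_3=5.3851: taut

1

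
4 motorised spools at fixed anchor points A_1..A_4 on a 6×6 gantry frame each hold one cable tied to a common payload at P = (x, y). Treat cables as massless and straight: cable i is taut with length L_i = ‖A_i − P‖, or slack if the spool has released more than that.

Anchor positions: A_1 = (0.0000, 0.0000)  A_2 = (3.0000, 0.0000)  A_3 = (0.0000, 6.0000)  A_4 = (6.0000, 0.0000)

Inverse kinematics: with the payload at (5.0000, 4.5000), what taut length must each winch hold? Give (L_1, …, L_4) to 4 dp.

L_1 = √((0.0000−5.0000)² + (0.0000−4.5000)²) = 6.7268
L_2 = √((3.0000−5.0000)² + (0.0000−4.5000)²) = 4.9244
L_3 = √((0.0000−5.0000)² + (6.0000−4.5000)²) = 5.2202
L_4 = √((6.0000−5.0000)² + (0.0000−4.5000)²) = 4.6098

(6.7268, 4.9244, 5.2202, 4.6098)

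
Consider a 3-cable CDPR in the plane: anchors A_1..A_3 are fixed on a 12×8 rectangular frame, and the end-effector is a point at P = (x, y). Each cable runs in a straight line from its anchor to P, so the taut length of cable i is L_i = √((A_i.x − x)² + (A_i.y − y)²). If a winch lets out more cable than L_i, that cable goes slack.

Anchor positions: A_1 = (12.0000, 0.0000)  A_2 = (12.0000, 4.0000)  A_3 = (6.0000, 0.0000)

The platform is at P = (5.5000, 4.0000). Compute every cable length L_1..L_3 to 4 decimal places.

(7.6322, 6.5000, 4.0311)

L_1: Δ = A_1−P = (6.5000, -4.0000) → ‖Δ‖ = √58.2500 = 7.6322
L_2: Δ = A_2−P = (6.5000, 0.0000) → ‖Δ‖ = √42.2500 = 6.5000
L_3: Δ = A_3−P = (0.5000, -4.0000) → ‖Δ‖ = √16.2500 = 4.0311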